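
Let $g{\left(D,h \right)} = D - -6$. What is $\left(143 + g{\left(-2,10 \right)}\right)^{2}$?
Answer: $21609$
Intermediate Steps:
$g{\left(D,h \right)} = 6 + D$ ($g{\left(D,h \right)} = D + 6 = 6 + D$)
$\left(143 + g{\left(-2,10 \right)}\right)^{2} = \left(143 + \left(6 - 2\right)\right)^{2} = \left(143 + 4\right)^{2} = 147^{2} = 21609$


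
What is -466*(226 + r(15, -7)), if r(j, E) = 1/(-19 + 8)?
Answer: -1158010/11 ≈ -1.0527e+5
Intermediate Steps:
r(j, E) = -1/11 (r(j, E) = 1/(-11) = -1/11)
-466*(226 + r(15, -7)) = -466*(226 - 1/11) = -466*2485/11 = -1158010/11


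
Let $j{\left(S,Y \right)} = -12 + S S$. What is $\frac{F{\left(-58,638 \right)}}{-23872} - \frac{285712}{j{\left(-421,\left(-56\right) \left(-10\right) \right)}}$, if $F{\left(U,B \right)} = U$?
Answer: $- \frac{3405118791}{2115405344} \approx -1.6097$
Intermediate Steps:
$j{\left(S,Y \right)} = -12 + S^{2}$
$\frac{F{\left(-58,638 \right)}}{-23872} - \frac{285712}{j{\left(-421,\left(-56\right) \left(-10\right) \right)}} = - \frac{58}{-23872} - \frac{285712}{-12 + \left(-421\right)^{2}} = \left(-58\right) \left(- \frac{1}{23872}\right) - \frac{285712}{-12 + 177241} = \frac{29}{11936} - \frac{285712}{177229} = - \frac{3405118791}{2115405344}$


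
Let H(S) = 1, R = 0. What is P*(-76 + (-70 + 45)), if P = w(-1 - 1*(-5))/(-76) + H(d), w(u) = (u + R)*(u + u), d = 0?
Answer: -1111/19 ≈ -58.474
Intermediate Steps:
w(u) = 2*u² (w(u) = (u + 0)*(u + u) = u*(2*u) = 2*u²)
P = 11/19 (P = (2*(-1 - 1*(-5))²)/(-76) + 1 = (2*(-1 + 5)²)*(-1/76) + 1 = (2*4²)*(-1/76) + 1 = (2*16)*(-1/76) + 1 = 32*(-1/76) + 1 = -8/19 + 1 = 11/19 ≈ 0.57895)
P*(-76 + (-70 + 45)) = 11*(-76 + (-70 + 45))/19 = 11*(-76 - 25)/19 = (11/19)*(-101) = -1111/19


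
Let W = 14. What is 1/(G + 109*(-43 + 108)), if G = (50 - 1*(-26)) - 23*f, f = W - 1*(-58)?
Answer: 1/5505 ≈ 0.00018165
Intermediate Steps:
f = 72 (f = 14 - 1*(-58) = 14 + 58 = 72)
G = -1580 (G = (50 - 1*(-26)) - 23*72 = (50 + 26) - 1656 = 76 - 1656 = -1580)
1/(G + 109*(-43 + 108)) = 1/(-1580 + 109*(-43 + 108)) = 1/(-1580 + 109*65) = 1/(-1580 + 7085) = 1/5505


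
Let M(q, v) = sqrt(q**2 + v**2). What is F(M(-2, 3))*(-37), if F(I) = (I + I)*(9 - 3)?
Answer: -444*sqrt(13) ≈ -1600.9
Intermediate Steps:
F(I) = 12*I (F(I) = (2*I)*6 = 12*I)
F(M(-2, 3))*(-37) = (12*sqrt((-2)**2 + 3**2))*(-37) = (12*sqrt(4 + 9))*(-37) = (12*sqrt(13))*(-37) = -444*sqrt(13)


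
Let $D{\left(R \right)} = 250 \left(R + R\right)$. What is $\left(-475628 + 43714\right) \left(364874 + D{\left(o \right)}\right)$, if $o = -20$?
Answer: $-153275048836$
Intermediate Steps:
$D{\left(R \right)} = 500 R$ ($D{\left(R \right)} = 250 \cdot 2 R = 500 R$)
$\left(-475628 + 43714\right) \left(364874 + D{\left(o \right)}\right) = \left(-475628 + 43714\right) \left(364874 + 500 \left(-20\right)\right) = - 431914 \left(364874 - 10000\right) = \left(-431914\right) 354874 = -153275048836$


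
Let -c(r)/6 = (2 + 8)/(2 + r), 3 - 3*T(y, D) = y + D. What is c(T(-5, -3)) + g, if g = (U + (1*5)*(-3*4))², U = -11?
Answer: 85517/17 ≈ 5030.4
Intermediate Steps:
T(y, D) = 1 - D/3 - y/3 (T(y, D) = 1 - (y + D)/3 = 1 - (D + y)/3 = 1 + (-D/3 - y/3) = 1 - D/3 - y/3)
c(r) = -60/(2 + r) (c(r) = -6*(2 + 8)/(2 + r) = -60/(2 + r))
g = 5041 (g = (-11 + (1*5)*(-3*4))² = (-11 + 5*(-12))² = (-11 - 60)² = (-71)² = 5041)
c(T(-5, -3)) + g = -60/(2 + (1 - ⅓*(-3) - ⅓*(-5))) + 5041 = -60/(2 + (1 + 1 + 5/3)) + 5041 = -60/(2 + 11/3) + 5041 = -60/17/3 + 5041 = -60*3/17 + 5041 = -180/17 + 5041 = 85517/17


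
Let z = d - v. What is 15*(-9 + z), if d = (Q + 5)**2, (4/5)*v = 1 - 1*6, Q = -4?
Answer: -105/4 ≈ -26.250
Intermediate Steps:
v = -25/4 (v = 5*(1 - 1*6)/4 = 5*(1 - 6)/4 = (5/4)*(-5) = -25/4 ≈ -6.2500)
d = 1 (d = (-4 + 5)**2 = 1**2 = 1)
z = 29/4 (z = 1 - 1*(-25/4) = 1 + 25/4 = 29/4 ≈ 7.2500)
15*(-9 + z) = 15*(-9 + 29/4) = 15*(-7/4) = -105/4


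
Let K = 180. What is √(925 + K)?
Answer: √1105 ≈ 33.242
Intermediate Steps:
√(925 + K) = √(925 + 180) = √1105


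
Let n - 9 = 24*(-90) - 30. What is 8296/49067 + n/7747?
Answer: -42746015/380122049 ≈ -0.11245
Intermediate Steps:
n = -2181 (n = 9 + (24*(-90) - 30) = 9 + (-2160 - 30) = 9 - 2190 = -2181)
8296/49067 + n/7747 = 8296/49067 - 2181/7747 = -42746015/380122049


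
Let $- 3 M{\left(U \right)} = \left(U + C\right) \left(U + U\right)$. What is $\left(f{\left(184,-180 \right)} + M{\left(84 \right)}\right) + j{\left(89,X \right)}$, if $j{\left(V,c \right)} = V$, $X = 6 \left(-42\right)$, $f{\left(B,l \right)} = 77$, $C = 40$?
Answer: $-6778$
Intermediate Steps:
$M{\left(U \right)} = - \frac{2 U \left(40 + U\right)}{3}$ ($M{\left(U \right)} = - \frac{\left(U + 40\right) \left(U + U\right)}{3} = - \frac{\left(40 + U\right) 2 U}{3} = - \frac{2 U \left(40 + U\right)}{3}$)
$X = -252$
$\left(f{\left(184,-180 \right)} + M{\left(84 \right)}\right) + j{\left(89,X \right)} = \left(77 - 56 \left(40 + 84\right)\right) + 89 = \left(77 - 56 \cdot 124\right) + 89 = \left(77 - 6944\right) + 89 = -6867 + 89 = -6778$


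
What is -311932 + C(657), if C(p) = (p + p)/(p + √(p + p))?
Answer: -204314146/655 - 6*√146/655 ≈ -3.1193e+5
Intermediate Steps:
C(p) = 2*p/(p + √2*√p) (C(p) = (2*p)/(p + √(2*p)) = (2*p)/(p + √2*√p) = 2*p/(p + √2*√p))
-311932 + C(657) = -311932 + 2*657/(657 + √2*√657) = -311932 + 2*657/(657 + √2*(3*√73)) = -311932 + 2*657/(657 + 3*√146) = -311932 + 1314/(657 + 3*√146)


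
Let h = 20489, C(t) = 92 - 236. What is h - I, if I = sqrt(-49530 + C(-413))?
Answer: 20489 - I*sqrt(49674) ≈ 20489.0 - 222.88*I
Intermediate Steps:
C(t) = -144
I = I*sqrt(49674) (I = sqrt(-49530 - 144) = sqrt(-49674) = I*sqrt(49674) ≈ 222.88*I)
h - I = 20489 - I*sqrt(49674)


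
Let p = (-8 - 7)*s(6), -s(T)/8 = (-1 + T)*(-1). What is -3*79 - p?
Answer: 363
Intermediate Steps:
s(T) = -8 + 8*T (s(T) = -8*(-1 + T)*(-1) = -8*(1 - T) = -8 + 8*T)
p = -600 (p = (-8 - 7)*(-8 + 8*6) = -15*(-8 + 48) = -15*40 = -600)
-3*79 - p = -3*79 - 1*(-600) = -237 + 600 = 363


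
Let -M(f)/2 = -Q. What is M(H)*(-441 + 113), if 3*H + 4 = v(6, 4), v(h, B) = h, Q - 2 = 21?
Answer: -15088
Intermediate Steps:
Q = 23 (Q = 2 + 21 = 23)
H = ⅔ (H = -4/3 + (⅓)*6 = -4/3 + 2 = ⅔ ≈ 0.66667)
M(f) = 46 (M(f) = -(-2)*23 = -2*(-23) = 46)
M(H)*(-441 + 113) = 46*(-441 + 113) = 46*(-328) = -15088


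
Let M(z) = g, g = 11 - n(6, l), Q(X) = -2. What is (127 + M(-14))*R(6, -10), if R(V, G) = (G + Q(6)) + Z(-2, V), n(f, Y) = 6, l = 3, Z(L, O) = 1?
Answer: -1452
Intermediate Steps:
R(V, G) = -1 + G (R(V, G) = (G - 2) + 1 = (-2 + G) + 1 = -1 + G)
g = 5 (g = 11 - 1*6 = 11 - 6 = 5)
M(z) = 5
(127 + M(-14))*R(6, -10) = (127 + 5)*(-1 - 10) = 132*(-11) = -1452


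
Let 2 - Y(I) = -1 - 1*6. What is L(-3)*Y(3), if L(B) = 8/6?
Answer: 12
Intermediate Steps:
Y(I) = 9 (Y(I) = 2 - (-1 - 1*6) = 2 - (-1 - 6) = 2 - 1*(-7) = 2 + 7 = 9)
L(B) = 4/3 (L(B) = 8*(⅙) = 4/3)
L(-3)*Y(3) = (4/3)*9 = 12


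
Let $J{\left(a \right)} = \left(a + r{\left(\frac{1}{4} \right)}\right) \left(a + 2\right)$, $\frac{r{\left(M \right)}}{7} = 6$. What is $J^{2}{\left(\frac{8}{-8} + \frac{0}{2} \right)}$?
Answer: $1681$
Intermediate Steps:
$r{\left(M \right)} = 42$ ($r{\left(M \right)} = 7 \cdot 6 = 42$)
$J{\left(a \right)} = \left(2 + a\right) \left(42 + a\right)$ ($J{\left(a \right)} = \left(a + 42\right) \left(a + 2\right) = \left(42 + a\right) \left(2 + a\right) = \left(2 + a\right) \left(42 + a\right)$)
$J^{2}{\left(\frac{8}{-8} + \frac{0}{2} \right)} = \left(84 + \left(\frac{8}{-8} + \frac{0}{2}\right)^{2} + 44 \left(\frac{8}{-8} + \frac{0}{2}\right)\right)^{2} = \left(84 + \left(8 \left(- \frac{1}{8}\right) + 0 \cdot \frac{1}{2}\right)^{2} + 44 \left(8 \left(- \frac{1}{8}\right) + 0 \cdot \frac{1}{2}\right)\right)^{2} = \left(84 + \left(-1 + 0\right)^{2} + 44 \left(-1 + 0\right)\right)^{2} = \left(84 + \left(-1\right)^{2} + 44 \left(-1\right)\right)^{2} = \left(84 + 1 - 44\right)^{2} = 41^{2} = 1681$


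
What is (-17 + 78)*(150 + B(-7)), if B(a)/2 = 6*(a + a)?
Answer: -1098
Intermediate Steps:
B(a) = 24*a (B(a) = 2*(6*(a + a)) = 2*(6*(2*a)) = 2*(12*a) = 24*a)
(-17 + 78)*(150 + B(-7)) = (-17 + 78)*(150 + 24*(-7)) = 61*(150 - 168) = 61*(-18) = -1098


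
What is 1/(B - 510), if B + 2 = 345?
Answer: -1/167 ≈ -0.0059880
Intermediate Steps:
B = 343 (B = -2 + 345 = 343)
1/(B - 510) = 1/(343 - 510) = 1/(-167) = -1/167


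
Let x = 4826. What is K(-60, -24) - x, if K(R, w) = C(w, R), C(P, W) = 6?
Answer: -4820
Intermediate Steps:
K(R, w) = 6
K(-60, -24) - x = 6 - 1*4826 = 6 - 4826 = -4820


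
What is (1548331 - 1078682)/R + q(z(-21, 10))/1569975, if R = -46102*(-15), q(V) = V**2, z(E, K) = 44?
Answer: 135661339/199391150 ≈ 0.68038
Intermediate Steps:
R = 691530
(1548331 - 1078682)/R + q(z(-21, 10))/1569975 = (1548331 - 1078682)/691530 + 44**2/1569975 = 469649*(1/691530) + 1936*(1/1569975) = 469649/691530 + 16/12975 = 135661339/199391150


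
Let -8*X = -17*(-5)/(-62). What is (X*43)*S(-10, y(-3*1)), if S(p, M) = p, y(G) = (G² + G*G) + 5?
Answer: -18275/248 ≈ -73.689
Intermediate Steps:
y(G) = 5 + 2*G² (y(G) = (G² + G²) + 5 = 2*G² + 5 = 5 + 2*G²)
X = 85/496 (X = -(-17*(-5))/(8*(-62)) = -85*(-1)/(8*62) = -⅛*(-85/62) = 85/496 ≈ 0.17137)
(X*43)*S(-10, y(-3*1)) = ((85/496)*43)*(-10) = (3655/496)*(-10) = -18275/248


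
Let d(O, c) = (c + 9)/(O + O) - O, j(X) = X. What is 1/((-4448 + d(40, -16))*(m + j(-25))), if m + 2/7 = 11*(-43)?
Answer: 35/78272246 ≈ 4.4716e-7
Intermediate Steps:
d(O, c) = -O + (9 + c)/(2*O) (d(O, c) = (9 + c)/((2*O)) - O = (9 + c)*(1/(2*O)) - O = (9 + c)/(2*O) - O = -O + (9 + c)/(2*O))
m = -3313/7 (m = -2/7 + 11*(-43) = -2/7 - 473 = -3313/7 ≈ -473.29)
1/((-4448 + d(40, -16))*(m + j(-25))) = 1/((-4448 + (½)*(9 - 16 - 2*40²)/40)*(-3313/7 - 25)) = 1/((-4448 + (½)*(1/40)*(9 - 16 - 2*1600))*(-3488/7)) = 1/((-4448 + (½)*(1/40)*(9 - 16 - 3200))*(-3488/7)) = 1/((-4448 + (½)*(1/40)*(-3207))*(-3488/7)) = 1/((-4448 - 3207/80)*(-3488/7)) = 1/(-359047/80*(-3488/7)) = 1/(78272246/35) = 35/78272246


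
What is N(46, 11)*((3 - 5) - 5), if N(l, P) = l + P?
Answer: -399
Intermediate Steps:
N(l, P) = P + l
N(46, 11)*((3 - 5) - 5) = (11 + 46)*((3 - 5) - 5) = 57*(-2 - 5) = 57*(-7) = -399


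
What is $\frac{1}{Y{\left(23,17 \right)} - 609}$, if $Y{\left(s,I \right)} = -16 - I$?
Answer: $- \frac{1}{642} \approx -0.0015576$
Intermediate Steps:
$\frac{1}{Y{\left(23,17 \right)} - 609} = \frac{1}{\left(-16 - 17\right) - 609} = \frac{1}{-33 - 609} = \frac{1}{-642} = - \frac{1}{642}$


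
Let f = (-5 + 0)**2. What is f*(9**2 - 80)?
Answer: 25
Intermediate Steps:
f = 25 (f = (-5)**2 = 25)
f*(9**2 - 80) = 25*(9**2 - 80) = 25*(81 - 80) = 25*1 = 25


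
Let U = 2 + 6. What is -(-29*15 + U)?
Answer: 427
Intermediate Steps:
U = 8
-(-29*15 + U) = -(-29*15 + 8) = -(-435 + 8) = -1*(-427) = 427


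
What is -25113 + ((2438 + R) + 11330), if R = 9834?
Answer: -1511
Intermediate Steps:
-25113 + ((2438 + R) + 11330) = -25113 + ((2438 + 9834) + 11330) = -25113 + (12272 + 11330) = -25113 + 23602 = -1511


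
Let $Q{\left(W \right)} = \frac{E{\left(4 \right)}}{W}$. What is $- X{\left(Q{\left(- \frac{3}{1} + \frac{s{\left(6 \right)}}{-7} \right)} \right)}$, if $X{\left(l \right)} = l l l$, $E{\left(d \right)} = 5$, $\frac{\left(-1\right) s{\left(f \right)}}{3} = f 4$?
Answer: $- \frac{42875}{132651} \approx -0.32322$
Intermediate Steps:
$s{\left(f \right)} = - 12 f$ ($s{\left(f \right)} = - 3 f 4 = - 3 \cdot 4 f = - 12 f$)
$Q{\left(W \right)} = \frac{5}{W}$
$X{\left(l \right)} = l^{3}$ ($X{\left(l \right)} = l^{2} l = l^{3}$)
$- X{\left(Q{\left(- \frac{3}{1} + \frac{s{\left(6 \right)}}{-7} \right)} \right)} = - \left(\frac{5}{- \frac{3}{1} + \frac{\left(-12\right) 6}{-7}}\right)^{3} = - \left(\frac{5}{\left(-3\right) 1 - - \frac{72}{7}}\right)^{3} = - \left(\frac{5}{-3 + \frac{72}{7}}\right)^{3} = - \left(\frac{5}{\frac{51}{7}}\right)^{3} = - \left(5 \cdot \frac{7}{51}\right)^{3} = - \left(\frac{35}{51}\right)^{3} = \left(-1\right) \frac{42875}{132651} = - \frac{42875}{132651}$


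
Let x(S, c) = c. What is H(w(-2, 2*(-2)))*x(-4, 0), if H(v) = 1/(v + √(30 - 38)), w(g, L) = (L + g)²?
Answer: 0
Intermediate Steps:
H(v) = 1/(v + 2*I*√2) (H(v) = 1/(v + √(-8)) = 1/(v + 2*I*√2))
H(w(-2, 2*(-2)))*x(-4, 0) = 0/((2*(-2) - 2)² + 2*I*√2) = 0/((-4 - 2)² + 2*I*√2) = 0/((-6)² + 2*I*√2) = 0/(36 + 2*I*√2) = 0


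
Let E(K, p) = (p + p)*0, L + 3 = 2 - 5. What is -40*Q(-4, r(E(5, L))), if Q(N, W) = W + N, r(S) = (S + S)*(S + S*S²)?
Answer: 160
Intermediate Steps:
L = -6 (L = -3 + (2 - 5) = -3 - 3 = -6)
E(K, p) = 0 (E(K, p) = (2*p)*0 = 0)
r(S) = 2*S*(S + S³) (r(S) = (2*S)*(S + S³) = 2*S*(S + S³))
Q(N, W) = N + W
-40*Q(-4, r(E(5, L))) = -40*(-4 + 2*0²*(1 + 0²)) = -40*(-4 + 2*0*(1 + 0)) = -40*(-4 + 2*0*1) = -40*(-4 + 0) = -40*(-4) = 160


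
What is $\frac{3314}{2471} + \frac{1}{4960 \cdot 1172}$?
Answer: $\frac{19264682151}{14364219520} \approx 1.3412$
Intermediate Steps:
$\frac{3314}{2471} + \frac{1}{4960 \cdot 1172} = 3314 \cdot \frac{1}{2471} + \frac{1}{4960} \cdot \frac{1}{1172} = \frac{3314}{2471} + \frac{1}{5813120} = \frac{19264682151}{14364219520}$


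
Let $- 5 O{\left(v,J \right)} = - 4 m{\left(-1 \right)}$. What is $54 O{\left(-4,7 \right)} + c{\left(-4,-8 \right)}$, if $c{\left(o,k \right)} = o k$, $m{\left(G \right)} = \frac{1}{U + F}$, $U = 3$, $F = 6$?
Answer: $\frac{184}{5} \approx 36.8$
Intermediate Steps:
$m{\left(G \right)} = \frac{1}{9}$ ($m{\left(G \right)} = \frac{1}{3 + 6} = \frac{1}{9}$)
$c{\left(o,k \right)} = k o$
$O{\left(v,J \right)} = \frac{4}{45}$ ($O{\left(v,J \right)} = - \frac{\left(-4\right) \frac{1}{9}}{5} = \left(- \frac{1}{5}\right) \left(- \frac{4}{9}\right) = \frac{4}{45}$)
$54 O{\left(-4,7 \right)} + c{\left(-4,-8 \right)} = 54 \cdot \frac{4}{45} - -32 = \frac{24}{5} + 32 = \frac{184}{5}$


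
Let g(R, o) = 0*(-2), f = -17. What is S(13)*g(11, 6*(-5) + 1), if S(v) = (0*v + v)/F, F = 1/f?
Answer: 0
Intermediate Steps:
g(R, o) = 0
F = -1/17 (F = 1/(-17) = -1/17 ≈ -0.058824)
S(v) = -17*v (S(v) = (0*v + v)/(-1/17) = (0 + v)*(-17) = v*(-17) = -17*v)
S(13)*g(11, 6*(-5) + 1) = -17*13*0 = -221*0 = 0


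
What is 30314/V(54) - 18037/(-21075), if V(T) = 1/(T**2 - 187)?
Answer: 1743469561987/21075 ≈ 8.2727e+7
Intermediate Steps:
V(T) = 1/(-187 + T**2)
30314/V(54) - 18037/(-21075) = 30314/(1/(-187 + 54**2)) - 18037/(-21075) = 30314/(1/(-187 + 2916)) - 18037*(-1/21075) = 30314/(1/2729) + 18037/21075 = 30314*2729 + 18037/21075 = 82726906 + 18037/21075 = 1743469561987/21075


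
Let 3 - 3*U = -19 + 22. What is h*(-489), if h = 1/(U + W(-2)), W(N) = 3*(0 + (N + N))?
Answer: 163/4 ≈ 40.750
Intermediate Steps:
U = 0 (U = 1 - (-19 + 22)/3 = 1 - ⅓*3 = 1 - 1 = 0)
W(N) = 6*N (W(N) = 3*(0 + 2*N) = 3*(2*N) = 6*N)
h = -1/12 (h = 1/(0 + 6*(-2)) = 1/(0 - 12) = 1/(-12) = -1/12 ≈ -0.083333)
h*(-489) = -1/12*(-489) = 163/4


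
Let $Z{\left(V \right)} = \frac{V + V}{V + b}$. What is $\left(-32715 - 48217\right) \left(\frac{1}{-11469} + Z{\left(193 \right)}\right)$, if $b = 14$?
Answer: $- \frac{119423987588}{791361} \approx -1.5091 \cdot 10^{5}$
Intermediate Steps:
$Z{\left(V \right)} = \frac{2 V}{14 + V}$ ($Z{\left(V \right)} = \frac{V + V}{V + 14} = \frac{2 V}{14 + V}$)
$\left(-32715 - 48217\right) \left(\frac{1}{-11469} + Z{\left(193 \right)}\right) = \left(-32715 - 48217\right) \left(\frac{1}{-11469} + 2 \cdot 193 \frac{1}{14 + 193}\right) = - 80932 \left(- \frac{1}{11469} + 2 \cdot 193 \cdot \frac{1}{207}\right) = - 80932 \left(- \frac{1}{11469} + \frac{386}{207}\right) = \left(-80932\right) \frac{1475609}{791361} = - \frac{119423987588}{791361}$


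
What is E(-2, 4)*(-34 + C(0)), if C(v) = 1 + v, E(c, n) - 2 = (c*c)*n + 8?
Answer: -858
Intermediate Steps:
E(c, n) = 10 + n*c² (E(c, n) = 2 + ((c*c)*n + 8) = 2 + (c²*n + 8) = 2 + (n*c² + 8) = 2 + (8 + n*c²) = 10 + n*c²)
E(-2, 4)*(-34 + C(0)) = (10 + 4*(-2)²)*(-34 + (1 + 0)) = (10 + 4*4)*(-34 + 1) = (10 + 16)*(-33) = 26*(-33) = -858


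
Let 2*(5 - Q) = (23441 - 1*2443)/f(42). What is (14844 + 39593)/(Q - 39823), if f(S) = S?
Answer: -2286354/1682855 ≈ -1.3586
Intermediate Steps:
Q = -10289/42 (Q = 5 - (23441 - 1*2443)/(2*42) = 5 - (23441 - 2443)/(2*42) = 5 - 10499/42 = -10289/42 ≈ -244.98)
(14844 + 39593)/(Q - 39823) = (14844 + 39593)/(-10289/42 - 39823) = 54437/(-1682855/42) = 54437*(-42/1682855) = -2286354/1682855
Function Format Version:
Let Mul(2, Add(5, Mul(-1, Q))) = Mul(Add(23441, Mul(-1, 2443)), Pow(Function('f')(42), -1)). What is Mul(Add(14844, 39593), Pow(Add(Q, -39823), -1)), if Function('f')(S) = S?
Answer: Rational(-2286354, 1682855) ≈ -1.3586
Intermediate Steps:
Q = Rational(-10289, 42) (Q = Add(5, Mul(Rational(-1, 2), Mul(Add(23441, Mul(-1, 2443)), Pow(42, -1)))) = Add(5, Mul(Rational(-1, 2), Mul(Add(23441, -2443), Rational(1, 42)))) = Add(5, Mul(Rational(-1, 2), Mul(20998, Rational(1, 42)))) = Add(5, Mul(Rational(-1, 2), Rational(10499, 21))) = Add(5, Rational(-10499, 42)) = Rational(-10289, 42) ≈ -244.98)
Mul(Add(14844, 39593), Pow(Add(Q, -39823), -1)) = Mul(Add(14844, 39593), Pow(Add(Rational(-10289, 42), -39823), -1)) = Mul(54437, Pow(Rational(-1682855, 42), -1)) = Mul(54437, Rational(-42, 1682855)) = Rational(-2286354, 1682855)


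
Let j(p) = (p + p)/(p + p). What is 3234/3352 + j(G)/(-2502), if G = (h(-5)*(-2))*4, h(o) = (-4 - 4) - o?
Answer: 2022029/2096676 ≈ 0.96440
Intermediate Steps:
h(o) = -8 - o
G = 24 (G = ((-8 - 1*(-5))*(-2))*4 = ((-8 + 5)*(-2))*4 = -3*(-2)*4 = 6*4 = 24)
j(p) = 1 (j(p) = (2*p)/((2*p)) = (2*p)*(1/(2*p)) = 1)
3234/3352 + j(G)/(-2502) = 3234/3352 + 1/(-2502) = 3234*(1/3352) + 1*(-1/2502) = 1617/1676 - 1/2502 = 2022029/2096676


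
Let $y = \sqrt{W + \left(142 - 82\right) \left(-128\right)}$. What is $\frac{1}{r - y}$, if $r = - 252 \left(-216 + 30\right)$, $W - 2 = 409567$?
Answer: $\frac{15624}{732194165} + \frac{\sqrt{401889}}{2196582495} \approx 2.1627 \cdot 10^{-5}$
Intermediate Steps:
$W = 409569$ ($W = 2 + 409567 = 409569$)
$r = 46872$ ($r = \left(-252\right) \left(-186\right) = 46872$)
$y = \sqrt{401889}$ ($y = \sqrt{409569 + \left(142 - 82\right) \left(-128\right)} = \sqrt{409569 + 60 \left(-128\right)} = \sqrt{409569 - 7680} = \sqrt{401889} \approx 633.95$)
$\frac{1}{r - y} = \frac{1}{46872 - \sqrt{401889}}$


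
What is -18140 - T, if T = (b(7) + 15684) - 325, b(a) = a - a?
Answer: -33499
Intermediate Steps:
b(a) = 0
T = 15359 (T = (0 + 15684) - 325 = 15684 - 325 = 15359)
-18140 - T = -18140 - 1*15359 = -18140 - 15359 = -33499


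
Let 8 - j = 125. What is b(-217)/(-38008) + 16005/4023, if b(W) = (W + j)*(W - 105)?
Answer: 14637703/12742182 ≈ 1.1488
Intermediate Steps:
j = -117 (j = 8 - 1*125 = 8 - 125 = -117)
b(W) = (-117 + W)*(-105 + W) (b(W) = (W - 117)*(W - 105) = (-117 + W)*(-105 + W))
b(-217)/(-38008) + 16005/4023 = (12285 + (-217)² - 222*(-217))/(-38008) + 16005/4023 = (12285 + 47089 + 48174)*(-1/38008) + 16005*(1/4023) = 107548*(-1/38008) + 5335/1341 = -26887/9502 + 5335/1341 = 14637703/12742182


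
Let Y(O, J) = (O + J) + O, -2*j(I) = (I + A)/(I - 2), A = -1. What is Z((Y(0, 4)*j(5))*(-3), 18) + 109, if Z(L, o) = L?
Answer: 117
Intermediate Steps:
j(I) = -(-1 + I)/(2*(-2 + I)) (j(I) = -(I - 1)/(2*(I - 2)) = -(-1 + I)/(2*(-2 + I)))
Y(O, J) = J + 2*O (Y(O, J) = (J + O) + O = J + 2*O)
Z((Y(0, 4)*j(5))*(-3), 18) + 109 = ((4 + 2*0)*((1 - 1*5)/(2*(-2 + 5))))*(-3) + 109 = ((4 + 0)*((½)*(1 - 5)/3))*(-3) + 109 = (4*((½)*(⅓)*(-4)))*(-3) + 109 = (4*(-⅔))*(-3) + 109 = -8/3*(-3) + 109 = 8 + 109 = 117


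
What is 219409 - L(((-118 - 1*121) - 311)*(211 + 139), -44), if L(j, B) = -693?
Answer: 220102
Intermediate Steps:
219409 - L(((-118 - 1*121) - 311)*(211 + 139), -44) = 219409 - 1*(-693) = 219409 + 693 = 220102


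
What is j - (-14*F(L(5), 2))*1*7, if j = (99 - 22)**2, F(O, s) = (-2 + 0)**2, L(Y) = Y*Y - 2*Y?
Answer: 6321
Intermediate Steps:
L(Y) = Y**2 - 2*Y
F(O, s) = 4 (F(O, s) = (-2)**2 = 4)
j = 5929 (j = 77**2 = 5929)
j - (-14*F(L(5), 2))*1*7 = 5929 - (-14*4)*1*7 = 5929 - (-56)*7 = 5929 - 1*(-392) = 5929 + 392 = 6321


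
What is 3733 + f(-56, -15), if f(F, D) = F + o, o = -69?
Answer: 3608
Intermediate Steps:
f(F, D) = -69 + F (f(F, D) = F - 69 = -69 + F)
3733 + f(-56, -15) = 3733 + (-69 - 56) = 3733 - 125 = 3608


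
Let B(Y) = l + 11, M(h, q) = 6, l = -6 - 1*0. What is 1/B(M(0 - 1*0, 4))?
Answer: ⅕ ≈ 0.20000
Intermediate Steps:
l = -6 (l = -6 + 0 = -6)
B(Y) = 5 (B(Y) = -6 + 11 = 5)
1/B(M(0 - 1*0, 4)) = 1/5 = ⅕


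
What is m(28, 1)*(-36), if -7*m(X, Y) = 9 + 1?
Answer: 360/7 ≈ 51.429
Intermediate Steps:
m(X, Y) = -10/7 (m(X, Y) = -(9 + 1)/7 = -⅐*10 = -10/7)
m(28, 1)*(-36) = -10/7*(-36) = 360/7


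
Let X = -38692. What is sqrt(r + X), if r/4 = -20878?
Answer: 2*I*sqrt(30551) ≈ 349.58*I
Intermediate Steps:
r = -83512 (r = 4*(-20878) = -83512)
sqrt(r + X) = sqrt(-83512 - 38692) = sqrt(-122204) = 2*I*sqrt(30551)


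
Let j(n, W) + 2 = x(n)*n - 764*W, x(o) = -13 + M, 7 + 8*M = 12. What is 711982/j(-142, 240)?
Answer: -2847928/726419 ≈ -3.9205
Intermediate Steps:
M = 5/8 (M = -7/8 + (1/8)*12 = -7/8 + 3/2 = 5/8 ≈ 0.62500)
x(o) = -99/8 (x(o) = -13 + 5/8 = -99/8)
j(n, W) = -2 - 764*W - 99*n/8 (j(n, W) = -2 + (-99*n/8 - 764*W) = -2 + (-764*W - 99*n/8) = -2 - 764*W - 99*n/8)
711982/j(-142, 240) = 711982/(-2 - 764*240 - 99/8*(-142)) = 711982/(-2 - 183360 + 7029/4) = 711982/(-726419/4) = 711982*(-4/726419) = -2847928/726419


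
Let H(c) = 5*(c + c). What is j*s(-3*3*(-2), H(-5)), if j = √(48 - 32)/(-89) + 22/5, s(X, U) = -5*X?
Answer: -34884/89 ≈ -391.96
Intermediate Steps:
H(c) = 10*c (H(c) = 5*(2*c) = 10*c)
j = 1938/445 (j = √16*(-1/89) + 22*(⅕) = 4*(-1/89) + 22/5 = -4/89 + 22/5 = 1938/445 ≈ 4.3551)
j*s(-3*3*(-2), H(-5)) = 1938*(-5*(-3*3)*(-2))/445 = 1938*(-(-45)*(-2))/445 = 1938*(-5*18)/445 = (1938/445)*(-90) = -34884/89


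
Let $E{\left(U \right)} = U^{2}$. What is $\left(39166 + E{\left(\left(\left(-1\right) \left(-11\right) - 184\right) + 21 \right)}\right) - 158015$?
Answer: $-95745$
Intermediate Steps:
$\left(39166 + E{\left(\left(\left(-1\right) \left(-11\right) - 184\right) + 21 \right)}\right) - 158015 = \left(39166 + \left(\left(\left(-1\right) \left(-11\right) - 184\right) + 21\right)^{2}\right) - 158015 = \left(39166 + \left(\left(11 - 184\right) + 21\right)^{2}\right) - 158015 = \left(39166 + \left(-173 + 21\right)^{2}\right) - 158015 = \left(39166 + \left(-152\right)^{2}\right) - 158015 = \left(39166 + 23104\right) - 158015 = 62270 - 158015 = -95745$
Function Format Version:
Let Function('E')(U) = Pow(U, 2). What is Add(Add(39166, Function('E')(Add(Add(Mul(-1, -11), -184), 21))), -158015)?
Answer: -95745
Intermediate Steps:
Add(Add(39166, Function('E')(Add(Add(Mul(-1, -11), -184), 21))), -158015) = Add(Add(39166, Pow(Add(Add(Mul(-1, -11), -184), 21), 2)), -158015) = Add(Add(39166, Pow(Add(Add(11, -184), 21), 2)), -158015) = Add(Add(39166, Pow(Add(-173, 21), 2)), -158015) = Add(Add(39166, Pow(-152, 2)), -158015) = Add(Add(39166, 23104), -158015) = Add(62270, -158015) = -95745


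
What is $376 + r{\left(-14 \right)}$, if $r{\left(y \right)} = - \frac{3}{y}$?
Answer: $\frac{5267}{14} \approx 376.21$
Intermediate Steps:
$376 + r{\left(-14 \right)} = 376 - \frac{3}{-14} = 376 - - \frac{3}{14} = 376 + \frac{3}{14} = \frac{5267}{14}$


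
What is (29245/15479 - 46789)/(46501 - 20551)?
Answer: -362108843/200840025 ≈ -1.8030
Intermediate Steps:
(29245/15479 - 46789)/(46501 - 20551) = (29245*(1/15479) - 46789)/25950 = (29245/15479 - 46789)*(1/25950) = -724217686/15479*1/25950 = -362108843/200840025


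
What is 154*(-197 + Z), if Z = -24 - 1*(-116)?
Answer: -16170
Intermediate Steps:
Z = 92 (Z = -24 + 116 = 92)
154*(-197 + Z) = 154*(-197 + 92) = 154*(-105) = -16170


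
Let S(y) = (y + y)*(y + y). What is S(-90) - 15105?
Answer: 17295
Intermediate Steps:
S(y) = 4*y² (S(y) = (2*y)*(2*y) = 4*y²)
S(-90) - 15105 = 4*(-90)² - 15105 = 4*8100 - 15105 = 32400 - 15105 = 17295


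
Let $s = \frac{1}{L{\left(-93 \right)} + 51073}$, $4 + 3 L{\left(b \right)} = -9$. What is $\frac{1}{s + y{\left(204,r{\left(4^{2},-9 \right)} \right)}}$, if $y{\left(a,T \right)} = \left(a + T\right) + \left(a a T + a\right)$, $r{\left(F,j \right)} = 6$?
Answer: $\frac{153206}{38318352663} \approx 3.9982 \cdot 10^{-6}$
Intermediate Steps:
$L{\left(b \right)} = - \frac{13}{3}$ ($L{\left(b \right)} = - \frac{4}{3} + \frac{1}{3} \left(-9\right) = - \frac{4}{3} - 3 = - \frac{13}{3}$)
$s = \frac{3}{153206}$ ($s = \frac{1}{- \frac{13}{3} + 51073} = \frac{1}{\frac{153206}{3}} = \frac{3}{153206} \approx 1.9581 \cdot 10^{-5}$)
$y{\left(a,T \right)} = T + 2 a + T a^{2}$ ($y{\left(a,T \right)} = \left(T + a\right) + \left(a^{2} T + a\right) = \left(T + a\right) + \left(T a^{2} + a\right) = \left(T + a\right) + \left(a + T a^{2}\right) = T + 2 a + T a^{2}$)
$\frac{1}{s + y{\left(204,r{\left(4^{2},-9 \right)} \right)}} = \frac{1}{\frac{3}{153206} + \left(6 + 2 \cdot 204 + 6 \cdot 204^{2}\right)} = \frac{1}{\frac{3}{153206} + \left(6 + 408 + 6 \cdot 41616\right)} = \frac{1}{\frac{3}{153206} + \left(6 + 408 + 249696\right)} = \frac{1}{\frac{3}{153206} + 250110} = \frac{1}{\frac{38318352663}{153206}} = \frac{153206}{38318352663}$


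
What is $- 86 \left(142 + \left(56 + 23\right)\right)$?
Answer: $-19006$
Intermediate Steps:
$- 86 \left(142 + \left(56 + 23\right)\right) = - 86 \left(142 + 79\right) = \left(-86\right) 221 = -19006$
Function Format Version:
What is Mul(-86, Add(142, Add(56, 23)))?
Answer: -19006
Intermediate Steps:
Mul(-86, Add(142, Add(56, 23))) = Mul(-86, Add(142, 79)) = Mul(-86, 221) = -19006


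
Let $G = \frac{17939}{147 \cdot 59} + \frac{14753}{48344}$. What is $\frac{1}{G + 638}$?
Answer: $\frac{419287512}{268500628441} \approx 0.0015616$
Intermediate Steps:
$G = \frac{995195785}{419287512}$ ($G = \frac{17939}{8673} + 14753 \cdot \frac{1}{48344} = 17939 \cdot \frac{1}{8673} + \frac{14753}{48344} = \frac{17939}{8673} + \frac{14753}{48344} = \frac{995195785}{419287512} \approx 2.3735$)
$\frac{1}{G + 638} = \frac{1}{\frac{995195785}{419287512} + 638} = \frac{1}{\frac{268500628441}{419287512}} = \frac{419287512}{268500628441}$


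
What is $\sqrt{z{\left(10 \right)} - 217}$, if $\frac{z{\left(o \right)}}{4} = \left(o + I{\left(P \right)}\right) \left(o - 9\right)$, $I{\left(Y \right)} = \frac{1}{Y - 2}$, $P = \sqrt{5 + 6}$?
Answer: $\frac{\sqrt{358 - 177 \sqrt{11}}}{\sqrt{-2 + \sqrt{11}}} \approx 13.189 i$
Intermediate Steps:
$P = \sqrt{11} \approx 3.3166$
$I{\left(Y \right)} = \frac{1}{-2 + Y}$
$z{\left(o \right)} = 4 \left(-9 + o\right) \left(o + \frac{1}{-2 + \sqrt{11}}\right)$ ($z{\left(o \right)} = 4 \left(o + \frac{1}{-2 + \sqrt{11}}\right) \left(o - 9\right) = 4 \left(o + \frac{1}{-2 + \sqrt{11}}\right) \left(-9 + o\right) = 4 \left(-9 + o\right) \left(o + \frac{1}{-2 + \sqrt{11}}\right)$)
$\sqrt{z{\left(10 \right)} - 217} = \sqrt{\left(- \frac{72}{7} + 4 \cdot 10^{2} - \frac{2440}{7} - \frac{36 \sqrt{11}}{7} + \frac{4}{7} \cdot 10 \sqrt{11}\right) - 217} = \sqrt{\left(- \frac{72}{7} + 4 \cdot 100 - \frac{2440}{7} - \frac{36 \sqrt{11}}{7} + \frac{40 \sqrt{11}}{7}\right) - 217} = \sqrt{\left(- \frac{72}{7} + 400 - \frac{2440}{7} - \frac{36 \sqrt{11}}{7} + \frac{40 \sqrt{11}}{7}\right) - 217} = \sqrt{\left(\frac{288}{7} + \frac{4 \sqrt{11}}{7}\right) - 217} = \sqrt{- \frac{1231}{7} + \frac{4 \sqrt{11}}{7}}$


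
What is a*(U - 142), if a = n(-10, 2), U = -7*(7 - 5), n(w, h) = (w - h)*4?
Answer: 7488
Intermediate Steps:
n(w, h) = -4*h + 4*w
U = -14 (U = -7*2 = -14)
a = -48 (a = -4*2 + 4*(-10) = -8 - 40 = -48)
a*(U - 142) = -48*(-14 - 142) = -48*(-156) = 7488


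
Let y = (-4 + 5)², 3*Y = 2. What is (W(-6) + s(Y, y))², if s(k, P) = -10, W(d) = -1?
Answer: 121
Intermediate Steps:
Y = ⅔ (Y = (⅓)*2 = ⅔ ≈ 0.66667)
y = 1 (y = 1² = 1)
(W(-6) + s(Y, y))² = (-1 - 10)² = (-11)² = 121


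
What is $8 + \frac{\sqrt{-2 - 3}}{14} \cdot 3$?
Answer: $8 + \frac{3 i \sqrt{5}}{14} \approx 8.0 + 0.47916 i$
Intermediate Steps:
$8 + \frac{\sqrt{-2 - 3}}{14} \cdot 3 = 8 + \sqrt{-5} \cdot \frac{1}{14} \cdot 3 = 8 + i \sqrt{5} \cdot \frac{1}{14} \cdot 3 = 8 + \frac{i \sqrt{5}}{14} \cdot 3 = 8 + \frac{3 i \sqrt{5}}{14}$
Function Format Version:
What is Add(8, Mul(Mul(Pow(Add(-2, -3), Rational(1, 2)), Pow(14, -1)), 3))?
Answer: Add(8, Mul(Rational(3, 14), I, Pow(5, Rational(1, 2)))) ≈ Add(8.0000, Mul(0.47916, I))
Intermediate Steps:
Add(8, Mul(Mul(Pow(Add(-2, -3), Rational(1, 2)), Pow(14, -1)), 3)) = Add(8, Mul(Mul(Pow(-5, Rational(1, 2)), Rational(1, 14)), 3)) = Add(8, Mul(Mul(Mul(I, Pow(5, Rational(1, 2))), Rational(1, 14)), 3)) = Add(8, Mul(Mul(Rational(1, 14), I, Pow(5, Rational(1, 2))), 3)) = Add(8, Mul(Rational(3, 14), I, Pow(5, Rational(1, 2))))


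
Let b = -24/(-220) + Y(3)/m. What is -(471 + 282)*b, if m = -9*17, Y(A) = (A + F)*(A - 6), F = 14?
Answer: -18323/55 ≈ -333.15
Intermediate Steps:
Y(A) = (-6 + A)*(14 + A) (Y(A) = (A + 14)*(A - 6) = (14 + A)*(-6 + A) = (-6 + A)*(14 + A))
m = -153
b = 73/165 (b = -24/(-220) + (-84 + 3**2 + 8*3)/(-153) = -24*(-1/220) + (-84 + 9 + 24)*(-1/153) = 6/55 - 51*(-1/153) = 6/55 + 1/3 = 73/165 ≈ 0.44242)
-(471 + 282)*b = -(471 + 282)*73/165 = -753*73/165 = -1*18323/55 = -18323/55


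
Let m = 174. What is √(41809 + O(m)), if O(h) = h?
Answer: √41983 ≈ 204.90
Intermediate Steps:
√(41809 + O(m)) = √(41809 + 174) = √41983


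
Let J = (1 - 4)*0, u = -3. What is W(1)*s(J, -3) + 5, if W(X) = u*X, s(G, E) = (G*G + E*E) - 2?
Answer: -16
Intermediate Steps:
J = 0 (J = -3*0 = 0)
s(G, E) = -2 + E² + G² (s(G, E) = (G² + E²) - 2 = (E² + G²) - 2 = -2 + E² + G²)
W(X) = -3*X
W(1)*s(J, -3) + 5 = (-3*1)*(-2 + (-3)² + 0²) + 5 = -3*(-2 + 9 + 0) + 5 = -3*7 + 5 = -21 + 5 = -16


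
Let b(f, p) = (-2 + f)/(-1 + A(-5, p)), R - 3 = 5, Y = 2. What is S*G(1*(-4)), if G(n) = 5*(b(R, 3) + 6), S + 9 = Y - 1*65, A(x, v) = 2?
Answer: -4320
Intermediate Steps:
R = 8 (R = 3 + 5 = 8)
b(f, p) = -2 + f (b(f, p) = (-2 + f)/(-1 + 2) = (-2 + f)/1 = (-2 + f)*1 = -2 + f)
S = -72 (S = -9 + (2 - 1*65) = -9 + (2 - 65) = -9 - 63 = -72)
G(n) = 60 (G(n) = 5*((-2 + 8) + 6) = 5*(6 + 6) = 5*12 = 60)
S*G(1*(-4)) = -72*60 = -4320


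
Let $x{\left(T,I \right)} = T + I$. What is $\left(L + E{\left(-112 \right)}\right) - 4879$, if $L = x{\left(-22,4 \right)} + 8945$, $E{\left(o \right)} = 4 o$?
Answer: $3600$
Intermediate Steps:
$x{\left(T,I \right)} = I + T$
$L = 8927$ ($L = \left(4 - 22\right) + 8945 = -18 + 8945 = 8927$)
$\left(L + E{\left(-112 \right)}\right) - 4879 = \left(8927 + 4 \left(-112\right)\right) - 4879 = \left(8927 - 448\right) - 4879 = 8479 - 4879 = 3600$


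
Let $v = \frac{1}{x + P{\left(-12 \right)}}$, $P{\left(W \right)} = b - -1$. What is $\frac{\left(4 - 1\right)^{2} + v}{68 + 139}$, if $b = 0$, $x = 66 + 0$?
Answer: $\frac{604}{13869} \approx 0.04355$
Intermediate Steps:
$x = 66$
$P{\left(W \right)} = 1$ ($P{\left(W \right)} = 0 - -1 = 0 + 1 = 1$)
$v = \frac{1}{67}$ ($v = \frac{1}{66 + 1} = \frac{1}{67} \approx 0.014925$)
$\frac{\left(4 - 1\right)^{2} + v}{68 + 139} = \frac{\left(4 - 1\right)^{2} + \frac{1}{67}}{68 + 139} = \frac{3^{2} + \frac{1}{67}}{207} = \left(9 + \frac{1}{67}\right) \frac{1}{207} = \frac{604}{67} \cdot \frac{1}{207} = \frac{604}{13869}$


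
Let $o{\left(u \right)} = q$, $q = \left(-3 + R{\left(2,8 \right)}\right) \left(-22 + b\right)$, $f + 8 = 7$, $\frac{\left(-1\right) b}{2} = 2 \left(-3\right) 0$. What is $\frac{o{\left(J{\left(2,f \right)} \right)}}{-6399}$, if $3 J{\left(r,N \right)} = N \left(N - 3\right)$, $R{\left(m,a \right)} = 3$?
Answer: $0$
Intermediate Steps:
$b = 0$ ($b = - 2 \cdot 2 \left(-3\right) 0 = - 2 \left(\left(-6\right) 0\right) = \left(-2\right) 0 = 0$)
$f = -1$ ($f = -8 + 7 = -1$)
$q = 0$ ($q = \left(-3 + 3\right) \left(-22 + 0\right) = 0 \left(-22\right) = 0$)
$J{\left(r,N \right)} = \frac{N \left(-3 + N\right)}{3}$ ($J{\left(r,N \right)} = \frac{N \left(N - 3\right)}{3} = \frac{N \left(-3 + N\right)}{3}$)
$o{\left(u \right)} = 0$
$\frac{o{\left(J{\left(2,f \right)} \right)}}{-6399} = \frac{0}{-6399} = 0 \left(- \frac{1}{6399}\right) = 0$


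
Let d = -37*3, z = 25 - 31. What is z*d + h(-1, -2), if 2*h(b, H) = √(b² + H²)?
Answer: 666 + √5/2 ≈ 667.12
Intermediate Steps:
h(b, H) = √(H² + b²)/2 (h(b, H) = √(b² + H²)/2 = √(H² + b²)/2)
z = -6
d = -111
z*d + h(-1, -2) = -6*(-111) + √((-2)² + (-1)²)/2 = 666 + √(4 + 1)/2 = 666 + √5/2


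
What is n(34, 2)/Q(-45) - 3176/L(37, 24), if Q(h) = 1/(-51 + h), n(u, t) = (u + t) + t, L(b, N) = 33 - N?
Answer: -36008/9 ≈ -4000.9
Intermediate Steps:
n(u, t) = u + 2*t (n(u, t) = (t + u) + t = u + 2*t)
n(34, 2)/Q(-45) - 3176/L(37, 24) = (34 + 2*2)/(1/(-51 - 45)) - 3176/(33 - 1*24) = (34 + 4)/(1/(-96)) - 3176/(33 - 24) = 38/(-1/96) - 3176/9 = 38*(-96) - 3176*⅑ = -3648 - 3176/9 = -36008/9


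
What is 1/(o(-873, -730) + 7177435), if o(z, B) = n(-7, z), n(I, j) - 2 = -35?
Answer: 1/7177402 ≈ 1.3933e-7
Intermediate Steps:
n(I, j) = -33 (n(I, j) = 2 - 35 = -33)
o(z, B) = -33
1/(o(-873, -730) + 7177435) = 1/(-33 + 7177435) = 1/7177402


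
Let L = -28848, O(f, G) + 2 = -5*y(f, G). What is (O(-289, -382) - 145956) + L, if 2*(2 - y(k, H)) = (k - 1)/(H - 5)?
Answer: -67653067/387 ≈ -1.7481e+5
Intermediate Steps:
y(k, H) = 2 - (-1 + k)/(2*(-5 + H)) (y(k, H) = 2 - (k - 1)/(2*(H - 5)) = 2 - (-1 + k)/(2*(-5 + H)))
O(f, G) = -2 - 5*(-19 - f + 4*G)/(2*(-5 + G))
(O(-289, -382) - 145956) + L = ((115 - 24*(-382) + 5*(-289))/(2*(-5 - 382)) - 145956) - 28848 = ((½)*(115 + 9168 - 1445)/(-387) - 145956) - 28848 = ((½)*(-1/387)*7838 - 145956) - 28848 = (-3919/387 - 145956) - 28848 = -56488891/387 - 28848 = -67653067/387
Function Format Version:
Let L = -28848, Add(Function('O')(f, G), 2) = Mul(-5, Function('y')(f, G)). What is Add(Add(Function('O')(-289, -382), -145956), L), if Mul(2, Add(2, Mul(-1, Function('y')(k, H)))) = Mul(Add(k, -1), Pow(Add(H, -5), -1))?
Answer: Rational(-67653067, 387) ≈ -1.7481e+5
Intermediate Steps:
Function('y')(k, H) = Add(2, Mul(Rational(-1, 2), Pow(Add(-5, H), -1), Add(-1, k))) (Function('y')(k, H) = Add(2, Mul(Rational(-1, 2), Mul(Add(k, -1), Pow(Add(H, -5), -1)))) = Add(2, Mul(Rational(-1, 2), Mul(Add(-1, k), Pow(Add(-5, H), -1)))) = Add(2, Mul(Rational(-1, 2), Mul(Pow(Add(-5, H), -1), Add(-1, k)))) = Add(2, Mul(Rational(-1, 2), Pow(Add(-5, H), -1), Add(-1, k))))
Function('O')(f, G) = Add(-2, Mul(Rational(-5, 2), Pow(Add(-5, G), -1), Add(-19, Mul(-1, f), Mul(4, G)))) (Function('O')(f, G) = Add(-2, Mul(-5, Mul(Rational(1, 2), Pow(Add(-5, G), -1), Add(-19, Mul(-1, f), Mul(4, G))))) = Add(-2, Mul(Rational(-5, 2), Pow(Add(-5, G), -1), Add(-19, Mul(-1, f), Mul(4, G)))))
Add(Add(Function('O')(-289, -382), -145956), L) = Add(Add(Mul(Rational(1, 2), Pow(Add(-5, -382), -1), Add(115, Mul(-24, -382), Mul(5, -289))), -145956), -28848) = Add(Add(Mul(Rational(1, 2), Pow(-387, -1), Add(115, 9168, -1445)), -145956), -28848) = Add(Add(Mul(Rational(1, 2), Rational(-1, 387), 7838), -145956), -28848) = Add(Add(Rational(-3919, 387), -145956), -28848) = Add(Rational(-56488891, 387), -28848) = Rational(-67653067, 387)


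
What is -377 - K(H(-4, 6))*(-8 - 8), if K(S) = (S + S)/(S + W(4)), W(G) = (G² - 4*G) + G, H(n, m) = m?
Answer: -1789/5 ≈ -357.80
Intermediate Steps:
W(G) = G² - 3*G
K(S) = 2*S/(4 + S) (K(S) = (S + S)/(S + 4*(-3 + 4)) = (2*S)/(S + 4*1) = (2*S)/(S + 4) = (2*S)/(4 + S) = 2*S/(4 + S))
-377 - K(H(-4, 6))*(-8 - 8) = -377 - 2*6/(4 + 6)*(-8 - 8) = -377 - 2*6/10*(-16) = -377 - 2*6*(⅒)*(-16) = -377 - 6*(-16)/5 = -377 - 1*(-96/5) = -377 + 96/5 = -1789/5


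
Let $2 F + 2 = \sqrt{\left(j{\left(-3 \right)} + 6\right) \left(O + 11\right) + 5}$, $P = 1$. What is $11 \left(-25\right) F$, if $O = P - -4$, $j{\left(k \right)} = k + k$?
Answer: $275 - \frac{275 \sqrt{5}}{2} \approx -32.459$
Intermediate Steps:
$j{\left(k \right)} = 2 k$
$O = 5$ ($O = 1 - -4 = 1 + 4 = 5$)
$F = -1 + \frac{\sqrt{5}}{2}$ ($F = -1 + \frac{\sqrt{\left(2 \left(-3\right) + 6\right) \left(5 + 11\right) + 5}}{2} = -1 + \frac{\sqrt{\left(-6 + 6\right) 16 + 5}}{2} = -1 + \frac{\sqrt{0 \cdot 16 + 5}}{2} = -1 + \frac{\sqrt{0 + 5}}{2} = -1 + \frac{\sqrt{5}}{2} \approx 0.11803$)
$11 \left(-25\right) F = 11 \left(-25\right) \left(-1 + \frac{\sqrt{5}}{2}\right) = - 275 \left(-1 + \frac{\sqrt{5}}{2}\right) = 275 - \frac{275 \sqrt{5}}{2}$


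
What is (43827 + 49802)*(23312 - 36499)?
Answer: -1234685623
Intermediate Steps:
(43827 + 49802)*(23312 - 36499) = 93629*(-13187) = -1234685623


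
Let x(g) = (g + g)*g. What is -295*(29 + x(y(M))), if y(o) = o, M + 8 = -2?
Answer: -67555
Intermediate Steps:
M = -10 (M = -8 - 2 = -10)
x(g) = 2*g² (x(g) = (2*g)*g = 2*g²)
-295*(29 + x(y(M))) = -295*(29 + 2*(-10)²) = -295*(29 + 2*100) = -295*(29 + 200) = -295*229 = -67555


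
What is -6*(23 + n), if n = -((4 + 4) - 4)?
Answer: -114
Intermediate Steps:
n = -4 (n = -(8 - 4) = -1*4 = -4)
-6*(23 + n) = -6*(23 - 4) = -6*19 = -114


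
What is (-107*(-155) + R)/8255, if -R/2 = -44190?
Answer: 20993/1651 ≈ 12.715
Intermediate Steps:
R = 88380 (R = -2*(-44190) = 88380)
(-107*(-155) + R)/8255 = (-107*(-155) + 88380)/8255 = (16585 + 88380)*(1/8255) = 104965*(1/8255) = 20993/1651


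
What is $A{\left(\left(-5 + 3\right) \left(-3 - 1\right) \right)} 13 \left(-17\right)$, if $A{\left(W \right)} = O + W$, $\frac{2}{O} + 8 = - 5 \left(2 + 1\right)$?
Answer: $- \frac{40222}{23} \approx -1748.8$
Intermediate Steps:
$O = - \frac{2}{23}$ ($O = \frac{2}{-8 - 5 \left(2 + 1\right)} = \frac{2}{-8 - 15} = \frac{2}{-23} = 2 \left(- \frac{1}{23}\right) = - \frac{2}{23} \approx -0.086957$)
$A{\left(W \right)} = - \frac{2}{23} + W$
$A{\left(\left(-5 + 3\right) \left(-3 - 1\right) \right)} 13 \left(-17\right) = \left(- \frac{2}{23} + \left(-5 + 3\right) \left(-3 - 1\right)\right) 13 \left(-17\right) = \left(- \frac{2}{23} - -8\right) 13 \left(-17\right) = \left(- \frac{2}{23} + 8\right) 13 \left(-17\right) = \frac{182}{23} \cdot 13 \left(-17\right) = \frac{2366}{23} \left(-17\right) = - \frac{40222}{23}$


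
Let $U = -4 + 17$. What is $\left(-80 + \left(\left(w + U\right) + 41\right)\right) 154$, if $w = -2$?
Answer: $-4312$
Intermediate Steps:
$U = 13$
$\left(-80 + \left(\left(w + U\right) + 41\right)\right) 154 = \left(-80 + \left(\left(-2 + 13\right) + 41\right)\right) 154 = \left(-80 + \left(11 + 41\right)\right) 154 = \left(-80 + 52\right) 154 = \left(-28\right) 154 = -4312$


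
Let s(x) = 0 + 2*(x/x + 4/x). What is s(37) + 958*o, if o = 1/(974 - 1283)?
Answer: -10108/11433 ≈ -0.88411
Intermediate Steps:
s(x) = 2 + 8/x (s(x) = 0 + 2*(1 + 4/x) = 0 + (2 + 8/x) = 2 + 8/x)
o = -1/309 (o = 1/(-309) = -1/309 ≈ -0.0032362)
s(37) + 958*o = (2 + 8/37) + 958*(-1/309) = (2 + 8*(1/37)) - 958/309 = (2 + 8/37) - 958/309 = 82/37 - 958/309 = -10108/11433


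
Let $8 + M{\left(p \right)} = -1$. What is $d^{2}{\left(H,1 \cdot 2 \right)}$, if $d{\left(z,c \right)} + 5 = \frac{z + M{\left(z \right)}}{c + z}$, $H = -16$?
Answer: $\frac{2025}{196} \approx 10.332$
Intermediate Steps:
$M{\left(p \right)} = -9$ ($M{\left(p \right)} = -8 - 1 = -9$)
$d{\left(z,c \right)} = -5 + \frac{-9 + z}{c + z}$ ($d{\left(z,c \right)} = -5 + \frac{z - 9}{c + z} = -5 + \frac{-9 + z}{c + z}$)
$d^{2}{\left(H,1 \cdot 2 \right)} = \left(\frac{-9 - 5 \cdot 1 \cdot 2 - -64}{1 \cdot 2 - 16}\right)^{2} = \left(\frac{-9 - 10 + 64}{2 - 16}\right)^{2} = \left(\frac{-9 - 10 + 64}{-14}\right)^{2} = \left(\left(- \frac{1}{14}\right) 45\right)^{2} = \left(- \frac{45}{14}\right)^{2} = \frac{2025}{196}$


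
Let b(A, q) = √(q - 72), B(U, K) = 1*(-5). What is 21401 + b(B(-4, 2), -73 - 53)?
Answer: 21401 + 3*I*√22 ≈ 21401.0 + 14.071*I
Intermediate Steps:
B(U, K) = -5
b(A, q) = √(-72 + q)
21401 + b(B(-4, 2), -73 - 53) = 21401 + √(-72 + (-73 - 53)) = 21401 + √(-72 - 126) = 21401 + √(-198) = 21401 + 3*I*√22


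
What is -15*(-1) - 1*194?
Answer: -179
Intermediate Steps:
-15*(-1) - 1*194 = 15 - 194 = -179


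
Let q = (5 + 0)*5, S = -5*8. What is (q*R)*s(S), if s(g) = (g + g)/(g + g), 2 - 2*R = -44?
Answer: 575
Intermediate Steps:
R = 23 (R = 1 - 1/2*(-44) = 1 + 22 = 23)
S = -40
s(g) = 1 (s(g) = (2*g)/((2*g)) = (2*g)*(1/(2*g)) = 1)
q = 25 (q = 5*5 = 25)
(q*R)*s(S) = (25*23)*1 = 575*1 = 575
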